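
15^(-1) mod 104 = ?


Use the extended Euclidean algorithm on (104, 15); each row r = 104*s + 15*t:
r=104, s=1, t=0
r=15, s=0, t=1
q=6: r=14, s=1, t=-6   [104*(1) + 15*(-6) = 14]
q=1: r=1, s=-1, t=7   [104*(-1) + 15*(7) = 1]
q=14: r=0, s=15, t=-104   [104*(15) + 15*(-104) = 0]
GCD = 1 with t = 7, so 15*(7) ≡ 1 (mod 104)
Inverse = 7 mod 104 = 7
Check: 15 * 7 = 105 ≡ 1 (mod 104)

15^(-1) ≡ 7 (mod 104)


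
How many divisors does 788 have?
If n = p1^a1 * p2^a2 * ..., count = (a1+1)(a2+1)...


788 = 2^2 × 197^1
d(788) = (2+1) × (1+1) = 6

6 divisors


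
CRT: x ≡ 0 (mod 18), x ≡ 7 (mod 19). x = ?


M = 18*19 = 342
M1 = M/18 = 19, M2 = M/19 = 18
M1^(-1) mod 18 = 1, M2^(-1) mod 19 = 18
x = 0*19*1 + 7*18*18 = 2268
2268 mod 342 = 216
Check: 216 mod 18 = 0 ✓, 216 mod 19 = 7 ✓

x ≡ 216 (mod 342)


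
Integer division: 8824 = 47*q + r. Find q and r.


8824 = 47 * 187 + 35
Check: 8789 + 35 = 8824

q = 187, r = 35


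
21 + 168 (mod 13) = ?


21 + 168 = 189
189 mod 13 = 7


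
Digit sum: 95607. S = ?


9 + 5 + 6 + 0 + 7 = 27


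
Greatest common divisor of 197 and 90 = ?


197 = 2 * 90 + 17
90 = 5 * 17 + 5
17 = 3 * 5 + 2
5 = 2 * 2 + 1
2 = 2 * 1 + 0
GCD = 1


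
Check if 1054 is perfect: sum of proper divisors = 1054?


Proper divisors of 1054: 1, 2, 17, 31, 34, 62, 527
Sum = 1 + 2 + 17 + 31 + 34 + 62 + 527 = 674

No, 1054 is not perfect (674 ≠ 1054)


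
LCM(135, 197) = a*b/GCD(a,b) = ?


GCD(135, 197) = 1
LCM = 135*197/1 = 26595/1 = 26595

LCM = 26595


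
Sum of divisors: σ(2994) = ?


Divisors of 2994: 1, 2, 3, 6, 499, 998, 1497, 2994
Sum = 1 + 2 + 3 + 6 + 499 + 998 + 1497 + 2994 = 6000

σ(2994) = 6000


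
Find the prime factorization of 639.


639 / 3 = 213
213 / 3 = 71
71 / 71 = 1
639 = 3^2 × 71


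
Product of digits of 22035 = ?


2 × 2 × 0 × 3 × 5 = 0


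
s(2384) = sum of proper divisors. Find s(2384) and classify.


Proper divisors: 1, 2, 4, 8, 16, 149, 298, 596, 1192
Sum = 1 + 2 + 4 + 8 + 16 + 149 + 298 + 596 + 1192 = 2266
2266 < 2384 → deficient

s(2384) = 2266 (deficient)


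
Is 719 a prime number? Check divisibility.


Check divisors up to sqrt(719) = 26.8142
No divisors found.
719 is prime.

Yes, 719 is prime


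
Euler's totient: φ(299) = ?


299 = 13 × 23
Prime factors: 13, 23
φ(299) = 299 × (1-1/13) × (1-1/23)
= 299 × 12/13 × 22/23 = 264

φ(299) = 264


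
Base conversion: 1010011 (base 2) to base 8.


1010011 (base 2) = 83 (decimal)
83 (decimal) = 123 (base 8)


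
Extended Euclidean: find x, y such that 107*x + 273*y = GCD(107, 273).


Tabular extended Euclidean (each row: r = 107*s + 273*t):
r=107, s=1, t=0
r=273, s=0, t=1
q=0: r=107, s=1, t=0   [107*(1) + 273*(0) = 107]
q=2: r=59, s=-2, t=1   [107*(-2) + 273*(1) = 59]
q=1: r=48, s=3, t=-1   [107*(3) + 273*(-1) = 48]
q=1: r=11, s=-5, t=2   [107*(-5) + 273*(2) = 11]
q=4: r=4, s=23, t=-9   [107*(23) + 273*(-9) = 4]
q=2: r=3, s=-51, t=20   [107*(-51) + 273*(20) = 3]
q=1: r=1, s=74, t=-29   [107*(74) + 273*(-29) = 1]
q=3: r=0, s=-273, t=107   [107*(-273) + 273*(107) = 0]
GCD = 1; from the row with r=1: x=74, y=-29
Check: 107*(74) + 273*(-29) = 7918 - 7917 = 1

GCD = 1, x = 74, y = -29


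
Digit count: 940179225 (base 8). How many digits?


940179225 in base 8 = 7002377431
Number of digits = 10

10 digits (base 8)


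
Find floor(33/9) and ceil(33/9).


33/9 = 3.6667
floor = 3
ceil = 4

floor = 3, ceil = 4


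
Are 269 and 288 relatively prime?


Euclidean algorithm:
288 = 1 * 269 + 19
269 = 14 * 19 + 3
19 = 6 * 3 + 1
3 = 3 * 1 + 0
GCD(269, 288) = 1

Yes, coprime (GCD = 1)


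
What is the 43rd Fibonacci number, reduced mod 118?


F(k) mod 118 for k=1..43:
1, 1, 2, 3, 5, 8, 13, 21, 34, 55, 89, 26, 115, 23, 20, 43, 63, 106, 51, 39, 90, 11, 101, 112, 95, 89, 66, 37, 103, 22, 7, 29, 36, 65, 101, 48, 31, 79, 110, 71, 63, 16, 79
F(43) mod 118 = 79


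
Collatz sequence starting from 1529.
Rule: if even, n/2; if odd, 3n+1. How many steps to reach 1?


1529 → 4588 → 2294 → 1147 → 3442 → 1721 → 5164 → 2582 → 1291 → 3874 → 1937 → 5812 → 2906 → 1453 → 4360 → 2180 → 1090 → 545 → 1636 → 818 → 409 → 1228 → 614 → 307 → 922 → 461 → 1384 → 692 → 346 → 173 → 520 → 260 → 130 → 65 → 196 → 98 → 49 → 148 → 74 → 37 → 112 → 56 → 28 → 14 → 7 → 22 → 11 → 34 → 17 → 52 → 26 → 13 → 40 → 20 → 10 → 5 → 16 → 8 → 4 → 2 → 1
Total steps = 60

60 steps


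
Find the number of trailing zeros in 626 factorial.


floor(626/5) = 125
floor(626/25) = 25
floor(626/125) = 5
floor(626/625) = 1
Total = 156

156 trailing zeros


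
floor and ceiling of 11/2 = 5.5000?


11/2 = 5.5000
floor = 5
ceil = 6

floor = 5, ceil = 6


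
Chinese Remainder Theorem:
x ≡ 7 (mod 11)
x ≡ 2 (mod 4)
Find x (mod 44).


M = 11*4 = 44
M1 = M/11 = 4, M2 = M/4 = 11
M1^(-1) mod 11 = 3, M2^(-1) mod 4 = 3
x = 7*4*3 + 2*11*3 = 150
150 mod 44 = 18
Check: 18 mod 11 = 7 ✓, 18 mod 4 = 2 ✓

x ≡ 18 (mod 44)


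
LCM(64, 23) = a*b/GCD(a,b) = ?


GCD(64, 23) = 1
LCM = 64*23/1 = 1472/1 = 1472

LCM = 1472


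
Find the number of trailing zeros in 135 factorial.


floor(135/5) = 27
floor(135/25) = 5
floor(135/125) = 1
Total = 33

33 trailing zeros


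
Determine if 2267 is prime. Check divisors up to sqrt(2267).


Check divisors up to sqrt(2267) = 47.6130
No divisors found.
2267 is prime.

Yes, 2267 is prime


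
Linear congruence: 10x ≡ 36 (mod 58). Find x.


GCD(10, 58) = 2 divides 36
Divide: 5x ≡ 18 (mod 29)
x ≡ 21 (mod 29)


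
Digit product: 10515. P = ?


1 × 0 × 5 × 1 × 5 = 0


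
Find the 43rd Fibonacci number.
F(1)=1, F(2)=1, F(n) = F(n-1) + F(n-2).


Sequence: 1, 1, 2, 3, 5, 8, 13, 21, 34, 55, 89, 144, 233, 377, 610, 987, 1597, 2584, 4181, 6765, 10946, 17711, 28657, 46368, 75025, 121393, 196418, 317811, 514229, 832040, 1346269, 2178309, 3524578, 5702887, 9227465, 14930352, 24157817, 39088169, 63245986, 102334155, 165580141, 267914296, 433494437
F(43) = 433494437


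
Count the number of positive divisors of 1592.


1592 = 2^3 × 199^1
d(1592) = (3+1) × (1+1) = 8

8 divisors


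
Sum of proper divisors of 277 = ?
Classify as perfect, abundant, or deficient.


Proper divisors: 1
Sum = 1 = 1
1 < 277 → deficient

s(277) = 1 (deficient)


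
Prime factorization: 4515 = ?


4515 / 3 = 1505
1505 / 5 = 301
301 / 7 = 43
43 / 43 = 1
4515 = 3 × 5 × 7 × 43


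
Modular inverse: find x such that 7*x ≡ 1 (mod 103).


Use the extended Euclidean algorithm on (103, 7); each row r = 103*s + 7*t:
r=103, s=1, t=0
r=7, s=0, t=1
q=14: r=5, s=1, t=-14   [103*(1) + 7*(-14) = 5]
q=1: r=2, s=-1, t=15   [103*(-1) + 7*(15) = 2]
q=2: r=1, s=3, t=-44   [103*(3) + 7*(-44) = 1]
q=2: r=0, s=-7, t=103   [103*(-7) + 7*(103) = 0]
GCD = 1 with t = -44, so 7*(-44) ≡ 1 (mod 103)
Inverse = -44 mod 103 = 59
Check: 7 * 59 = 413 ≡ 1 (mod 103)

7^(-1) ≡ 59 (mod 103)


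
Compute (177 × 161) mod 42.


177 × 161 = 28497
28497 mod 42 = 21


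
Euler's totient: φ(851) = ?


851 = 23 × 37
Prime factors: 23, 37
φ(851) = 851 × (1-1/23) × (1-1/37)
= 851 × 22/23 × 36/37 = 792

φ(851) = 792


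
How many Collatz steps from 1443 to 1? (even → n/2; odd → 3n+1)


1443 → 4330 → 2165 → 6496 → 3248 → 1624 → 812 → 406 → 203 → 610 → 305 → 916 → 458 → 229 → 688 → 344 → 172 → 86 → 43 → 130 → 65 → 196 → 98 → 49 → 148 → 74 → 37 → 112 → 56 → 28 → 14 → 7 → 22 → 11 → 34 → 17 → 52 → 26 → 13 → 40 → 20 → 10 → 5 → 16 → 8 → 4 → 2 → 1
Total steps = 47

47 steps


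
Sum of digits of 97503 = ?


9 + 7 + 5 + 0 + 3 = 24


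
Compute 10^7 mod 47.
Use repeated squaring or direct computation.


10^1 mod 47 = 10
10^2 mod 47 = 6
10^3 mod 47 = 13
10^4 mod 47 = 36
10^5 mod 47 = 31
10^6 mod 47 = 28
10^7 mod 47 = 45


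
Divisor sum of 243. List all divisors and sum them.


Divisors of 243: 1, 3, 9, 27, 81, 243
Sum = 1 + 3 + 9 + 27 + 81 + 243 = 364

σ(243) = 364


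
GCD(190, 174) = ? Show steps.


190 = 1 * 174 + 16
174 = 10 * 16 + 14
16 = 1 * 14 + 2
14 = 7 * 2 + 0
GCD = 2


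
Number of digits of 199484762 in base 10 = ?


199484762 has 9 digits in base 10
floor(log10(199484762)) + 1 = floor(8.2999) + 1 = 9

9 digits (base 10)


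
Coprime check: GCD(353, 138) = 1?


Euclidean algorithm:
353 = 2 * 138 + 77
138 = 1 * 77 + 61
77 = 1 * 61 + 16
61 = 3 * 16 + 13
16 = 1 * 13 + 3
13 = 4 * 3 + 1
3 = 3 * 1 + 0
GCD(353, 138) = 1

Yes, coprime (GCD = 1)


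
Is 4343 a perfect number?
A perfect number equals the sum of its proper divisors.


Proper divisors of 4343: 1, 43, 101
Sum = 1 + 43 + 101 = 145

No, 4343 is not perfect (145 ≠ 4343)


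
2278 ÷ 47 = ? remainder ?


2278 = 47 * 48 + 22
Check: 2256 + 22 = 2278

q = 48, r = 22


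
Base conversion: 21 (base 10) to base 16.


21 (base 10) = 21 (decimal)
21 (decimal) = 15 (base 16)


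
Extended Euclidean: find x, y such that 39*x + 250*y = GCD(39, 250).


Tabular extended Euclidean (each row: r = 39*s + 250*t):
r=39, s=1, t=0
r=250, s=0, t=1
q=0: r=39, s=1, t=0   [39*(1) + 250*(0) = 39]
q=6: r=16, s=-6, t=1   [39*(-6) + 250*(1) = 16]
q=2: r=7, s=13, t=-2   [39*(13) + 250*(-2) = 7]
q=2: r=2, s=-32, t=5   [39*(-32) + 250*(5) = 2]
q=3: r=1, s=109, t=-17   [39*(109) + 250*(-17) = 1]
q=2: r=0, s=-250, t=39   [39*(-250) + 250*(39) = 0]
GCD = 1; from the row with r=1: x=109, y=-17
Check: 39*(109) + 250*(-17) = 4251 - 4250 = 1

GCD = 1, x = 109, y = -17


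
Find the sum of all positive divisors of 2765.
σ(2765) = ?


Divisors of 2765: 1, 5, 7, 35, 79, 395, 553, 2765
Sum = 1 + 5 + 7 + 35 + 79 + 395 + 553 + 2765 = 3840

σ(2765) = 3840


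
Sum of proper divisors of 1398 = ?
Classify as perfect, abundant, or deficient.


Proper divisors: 1, 2, 3, 6, 233, 466, 699
Sum = 1 + 2 + 3 + 6 + 233 + 466 + 699 = 1410
1410 > 1398 → abundant

s(1398) = 1410 (abundant)


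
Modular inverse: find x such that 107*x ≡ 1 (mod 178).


Use the extended Euclidean algorithm on (178, 107); each row r = 178*s + 107*t:
r=178, s=1, t=0
r=107, s=0, t=1
q=1: r=71, s=1, t=-1   [178*(1) + 107*(-1) = 71]
q=1: r=36, s=-1, t=2   [178*(-1) + 107*(2) = 36]
q=1: r=35, s=2, t=-3   [178*(2) + 107*(-3) = 35]
q=1: r=1, s=-3, t=5   [178*(-3) + 107*(5) = 1]
q=35: r=0, s=107, t=-178   [178*(107) + 107*(-178) = 0]
GCD = 1 with t = 5, so 107*(5) ≡ 1 (mod 178)
Inverse = 5 mod 178 = 5
Check: 107 * 5 = 535 ≡ 1 (mod 178)

107^(-1) ≡ 5 (mod 178)


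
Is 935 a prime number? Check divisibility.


935 / 5 = 187 (exact division)
935 is NOT prime.

No, 935 is not prime


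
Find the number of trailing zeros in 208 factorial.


floor(208/5) = 41
floor(208/25) = 8
floor(208/125) = 1
Total = 50

50 trailing zeros


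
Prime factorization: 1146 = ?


1146 / 2 = 573
573 / 3 = 191
191 / 191 = 1
1146 = 2 × 3 × 191


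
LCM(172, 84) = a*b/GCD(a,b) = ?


GCD(172, 84) = 4
LCM = 172*84/4 = 14448/4 = 3612

LCM = 3612


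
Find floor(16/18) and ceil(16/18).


16/18 = 0.8889
floor = 0
ceil = 1

floor = 0, ceil = 1


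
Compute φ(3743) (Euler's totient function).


3743 = 19 × 197
Prime factors: 19, 197
φ(3743) = 3743 × (1-1/19) × (1-1/197)
= 3743 × 18/19 × 196/197 = 3528

φ(3743) = 3528


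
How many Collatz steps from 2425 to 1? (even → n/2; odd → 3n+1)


2425 → 7276 → 3638 → 1819 → 5458 → 2729 → 8188 → 4094 → 2047 → 6142 → 3071 → 9214 → 4607 → 13822 → 6911 → 20734 → 10367 → 31102 → 15551 → 46654 → 23327 → 69982 → 34991 → 104974 → 52487 → 157462 → 78731 → 236194 → 118097 → 354292 → 177146 → 88573 → 265720 → 132860 → 66430 → 33215 → 99646 → 49823 → 149470 → 74735 → 224206 → 112103 → 336310 → 168155 → 504466 → 252233 → 756700 → 378350 → 189175 → 567526 → 283763 → 851290 → 425645 → 1276936 → 638468 → 319234 → 159617 → 478852 → 239426 → 119713 → 359140 → 179570 → 89785 → 269356 → 134678 → 67339 → 202018 → 101009 → 303028 → 151514 → 75757 → 227272 → 113636 → 56818 → 28409 → 85228 → 42614 → 21307 → 63922 → 31961 → 95884 → 47942 → 23971 → 71914 → 35957 → 107872 → 53936 → 26968 → 13484 → 6742 → 3371 → 10114 → 5057 → 15172 → 7586 → 3793 → 11380 → 5690 → 2845 → 8536 → 4268 → 2134 → 1067 → 3202 → 1601 → 4804 → 2402 → 1201 → 3604 → 1802 → 901 → 2704 → 1352 → 676 → 338 → 169 → 508 → 254 → 127 → 382 → 191 → 574 → 287 → 862 → 431 → 1294 → 647 → 1942 → 971 → 2914 → 1457 → 4372 → 2186 → 1093 → 3280 → 1640 → 820 → 410 → 205 → 616 → 308 → 154 → 77 → 232 → 116 → 58 → 29 → 88 → 44 → 22 → 11 → 34 → 17 → 52 → 26 → 13 → 40 → 20 → 10 → 5 → 16 → 8 → 4 → 2 → 1
Total steps = 164

164 steps


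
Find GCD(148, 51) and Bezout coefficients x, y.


Tabular extended Euclidean (each row: r = 148*s + 51*t):
r=148, s=1, t=0
r=51, s=0, t=1
q=2: r=46, s=1, t=-2   [148*(1) + 51*(-2) = 46]
q=1: r=5, s=-1, t=3   [148*(-1) + 51*(3) = 5]
q=9: r=1, s=10, t=-29   [148*(10) + 51*(-29) = 1]
q=5: r=0, s=-51, t=148   [148*(-51) + 51*(148) = 0]
GCD = 1; from the row with r=1: x=10, y=-29
Check: 148*(10) + 51*(-29) = 1480 - 1479 = 1

GCD = 1, x = 10, y = -29


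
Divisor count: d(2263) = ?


2263 = 31^1 × 73^1
d(2263) = (1+1) × (1+1) = 4

4 divisors


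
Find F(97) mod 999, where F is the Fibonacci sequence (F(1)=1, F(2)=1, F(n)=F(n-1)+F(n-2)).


F(k) mod 999 for k=1..97:
1, 1, 2, 3, 5, 8, 13, 21, 34, 55, 89, 144, 233, 377, 610, 987, 598, 586, 185, 771, 956, 728, 685, 414, 100, 514, 614, 129, 743, 872, 616, 489, 106, 595, 701, 297, 998, 296, 295, 591, 886, 478, 365, 843, 209, 53, 262, 315, 577, 892, 470, 363, 833, 197, 31, 228, 259, 487, 746, 234, 980, 215, 196, 411, 607, 19, 626, 645, 272, 917, 190, 108, 298, 406, 704, 111, 815, 926, 742, 669, 412, 82, 494, 576, 71, 647, 718, 366, 85, 451, 536, 987, 524, 512, 37, 549, 586
F(97) mod 999 = 586


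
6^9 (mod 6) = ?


6^1 mod 6 = 0
6^2 mod 6 = 0
6^3 mod 6 = 0
6^4 mod 6 = 0
6^5 mod 6 = 0
6^6 mod 6 = 0
6^7 mod 6 = 0
6^8 mod 6 = 0
6^9 mod 6 = 0


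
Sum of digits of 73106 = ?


7 + 3 + 1 + 0 + 6 = 17


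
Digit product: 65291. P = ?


6 × 5 × 2 × 9 × 1 = 540


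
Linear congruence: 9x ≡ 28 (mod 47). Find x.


GCD(9, 47) = 1, unique solution
a^(-1) mod 47 = 21
x = 21 * 28 mod 47 = 24

x ≡ 24 (mod 47)


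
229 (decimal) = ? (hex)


229 (base 10) = 229 (decimal)
229 (decimal) = E5 (base 16)


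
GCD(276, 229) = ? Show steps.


276 = 1 * 229 + 47
229 = 4 * 47 + 41
47 = 1 * 41 + 6
41 = 6 * 6 + 5
6 = 1 * 5 + 1
5 = 5 * 1 + 0
GCD = 1


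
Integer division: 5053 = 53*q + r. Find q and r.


5053 = 53 * 95 + 18
Check: 5035 + 18 = 5053

q = 95, r = 18


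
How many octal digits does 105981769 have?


105981769 in base 8 = 624223511
Number of digits = 9

9 digits (base 8)


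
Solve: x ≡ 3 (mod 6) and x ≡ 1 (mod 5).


M = 6*5 = 30
M1 = M/6 = 5, M2 = M/5 = 6
M1^(-1) mod 6 = 5, M2^(-1) mod 5 = 1
x = 3*5*5 + 1*6*1 = 81
81 mod 30 = 21
Check: 21 mod 6 = 3 ✓, 21 mod 5 = 1 ✓

x ≡ 21 (mod 30)


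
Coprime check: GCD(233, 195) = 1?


Euclidean algorithm:
233 = 1 * 195 + 38
195 = 5 * 38 + 5
38 = 7 * 5 + 3
5 = 1 * 3 + 2
3 = 1 * 2 + 1
2 = 2 * 1 + 0
GCD(233, 195) = 1

Yes, coprime (GCD = 1)


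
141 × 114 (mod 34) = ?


141 × 114 = 16074
16074 mod 34 = 26


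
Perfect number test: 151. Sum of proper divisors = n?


Proper divisors of 151: 1
Sum = 1 = 1

No, 151 is not perfect (1 ≠ 151)


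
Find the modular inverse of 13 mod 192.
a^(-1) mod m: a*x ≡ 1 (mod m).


Use the extended Euclidean algorithm on (192, 13); each row r = 192*s + 13*t:
r=192, s=1, t=0
r=13, s=0, t=1
q=14: r=10, s=1, t=-14   [192*(1) + 13*(-14) = 10]
q=1: r=3, s=-1, t=15   [192*(-1) + 13*(15) = 3]
q=3: r=1, s=4, t=-59   [192*(4) + 13*(-59) = 1]
q=3: r=0, s=-13, t=192   [192*(-13) + 13*(192) = 0]
GCD = 1 with t = -59, so 13*(-59) ≡ 1 (mod 192)
Inverse = -59 mod 192 = 133
Check: 13 * 133 = 1729 ≡ 1 (mod 192)

13^(-1) ≡ 133 (mod 192)


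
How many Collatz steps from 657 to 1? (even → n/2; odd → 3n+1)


657 → 1972 → 986 → 493 → 1480 → 740 → 370 → 185 → 556 → 278 → 139 → 418 → 209 → 628 → 314 → 157 → 472 → 236 → 118 → 59 → 178 → 89 → 268 → 134 → 67 → 202 → 101 → 304 → 152 → 76 → 38 → 19 → 58 → 29 → 88 → 44 → 22 → 11 → 34 → 17 → 52 → 26 → 13 → 40 → 20 → 10 → 5 → 16 → 8 → 4 → 2 → 1
Total steps = 51

51 steps


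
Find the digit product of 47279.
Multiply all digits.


4 × 7 × 2 × 7 × 9 = 3528


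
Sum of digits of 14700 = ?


1 + 4 + 7 + 0 + 0 = 12


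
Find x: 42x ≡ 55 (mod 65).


GCD(42, 65) = 1, unique solution
a^(-1) mod 65 = 48
x = 48 * 55 mod 65 = 40

x ≡ 40 (mod 65)


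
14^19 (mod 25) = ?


14^1 mod 25 = 14
14^2 mod 25 = 21
14^3 mod 25 = 19
14^4 mod 25 = 16
14^5 mod 25 = 24
14^6 mod 25 = 11
14^7 mod 25 = 4
14^8 mod 25 = 6
14^9 mod 25 = 9
14^10 mod 25 = 1
14^11 mod 25 = 14
14^12 mod 25 = 21
14^13 mod 25 = 19
14^14 mod 25 = 16
14^15 mod 25 = 24
14^16 mod 25 = 11
14^17 mod 25 = 4
14^18 mod 25 = 6
14^19 mod 25 = 9


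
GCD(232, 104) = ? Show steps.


232 = 2 * 104 + 24
104 = 4 * 24 + 8
24 = 3 * 8 + 0
GCD = 8


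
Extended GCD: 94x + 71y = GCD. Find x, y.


Tabular extended Euclidean (each row: r = 94*s + 71*t):
r=94, s=1, t=0
r=71, s=0, t=1
q=1: r=23, s=1, t=-1   [94*(1) + 71*(-1) = 23]
q=3: r=2, s=-3, t=4   [94*(-3) + 71*(4) = 2]
q=11: r=1, s=34, t=-45   [94*(34) + 71*(-45) = 1]
q=2: r=0, s=-71, t=94   [94*(-71) + 71*(94) = 0]
GCD = 1; from the row with r=1: x=34, y=-45
Check: 94*(34) + 71*(-45) = 3196 - 3195 = 1

GCD = 1, x = 34, y = -45


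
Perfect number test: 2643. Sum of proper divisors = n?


Proper divisors of 2643: 1, 3, 881
Sum = 1 + 3 + 881 = 885

No, 2643 is not perfect (885 ≠ 2643)


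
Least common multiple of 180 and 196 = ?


GCD(180, 196) = 4
LCM = 180*196/4 = 35280/4 = 8820

LCM = 8820


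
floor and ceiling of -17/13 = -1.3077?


-17/13 = -1.3077
floor = -2
ceil = -1

floor = -2, ceil = -1


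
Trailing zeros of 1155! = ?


floor(1155/5) = 231
floor(1155/25) = 46
floor(1155/125) = 9
floor(1155/625) = 1
Total = 287

287 trailing zeros


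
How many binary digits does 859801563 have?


859801563 in base 2 = 110011001111111000011111011011
Number of digits = 30

30 digits (base 2)


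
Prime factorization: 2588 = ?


2588 / 2 = 1294
1294 / 2 = 647
647 / 647 = 1
2588 = 2^2 × 647


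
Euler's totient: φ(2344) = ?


2344 = 2^3 × 293
Prime factors: 2, 293
φ(2344) = 2344 × (1-1/2) × (1-1/293)
= 2344 × 1/2 × 292/293 = 1168

φ(2344) = 1168


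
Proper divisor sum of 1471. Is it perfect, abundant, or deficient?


Proper divisors: 1
Sum = 1 = 1
1 < 1471 → deficient

s(1471) = 1 (deficient)


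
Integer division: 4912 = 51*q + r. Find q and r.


4912 = 51 * 96 + 16
Check: 4896 + 16 = 4912

q = 96, r = 16


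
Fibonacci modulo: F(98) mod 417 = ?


F(k) mod 417 for k=1..98:
1, 1, 2, 3, 5, 8, 13, 21, 34, 55, 89, 144, 233, 377, 193, 153, 346, 82, 11, 93, 104, 197, 301, 81, 382, 46, 11, 57, 68, 125, 193, 318, 94, 412, 89, 84, 173, 257, 13, 270, 283, 136, 2, 138, 140, 278, 1, 279, 280, 142, 5, 147, 152, 299, 34, 333, 367, 283, 233, 99, 332, 14, 346, 360, 289, 232, 104, 336, 23, 359, 382, 324, 289, 196, 68, 264, 332, 179, 94, 273, 367, 223, 173, 396, 152, 131, 283, 414, 280, 277, 140, 0, 140, 140, 280, 3, 283, 286
F(98) mod 417 = 286


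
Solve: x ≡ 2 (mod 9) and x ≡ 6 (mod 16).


M = 9*16 = 144
M1 = M/9 = 16, M2 = M/16 = 9
M1^(-1) mod 9 = 4, M2^(-1) mod 16 = 9
x = 2*16*4 + 6*9*9 = 614
614 mod 144 = 38
Check: 38 mod 9 = 2 ✓, 38 mod 16 = 6 ✓

x ≡ 38 (mod 144)


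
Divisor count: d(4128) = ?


4128 = 2^5 × 3^1 × 43^1
d(4128) = (5+1) × (1+1) × (1+1) = 24

24 divisors


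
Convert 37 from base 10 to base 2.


37 (base 10) = 37 (decimal)
37 (decimal) = 100101 (base 2)


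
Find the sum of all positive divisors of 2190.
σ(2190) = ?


Divisors of 2190: 1, 2, 3, 5, 6, 10, 15, 30, 73, 146, 219, 365, 438, 730, 1095, 2190
Sum = 1 + 2 + 3 + 5 + 6 + 10 + 15 + 30 + 73 + 146 + 219 + 365 + 438 + 730 + 1095 + 2190 = 5328

σ(2190) = 5328


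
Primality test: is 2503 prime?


Check divisors up to sqrt(2503) = 50.0300
No divisors found.
2503 is prime.

Yes, 2503 is prime


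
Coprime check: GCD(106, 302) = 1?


Euclidean algorithm:
302 = 2 * 106 + 90
106 = 1 * 90 + 16
90 = 5 * 16 + 10
16 = 1 * 10 + 6
10 = 1 * 6 + 4
6 = 1 * 4 + 2
4 = 2 * 2 + 0
GCD(106, 302) = 2

No, not coprime (GCD = 2)


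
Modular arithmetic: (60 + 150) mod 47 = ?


60 + 150 = 210
210 mod 47 = 22


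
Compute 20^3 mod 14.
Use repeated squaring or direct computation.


20^1 mod 14 = 6
20^2 mod 14 = 8
20^3 mod 14 = 6


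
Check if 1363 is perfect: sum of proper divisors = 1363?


Proper divisors of 1363: 1, 29, 47
Sum = 1 + 29 + 47 = 77

No, 1363 is not perfect (77 ≠ 1363)


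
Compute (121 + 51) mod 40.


121 + 51 = 172
172 mod 40 = 12


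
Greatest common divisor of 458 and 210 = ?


458 = 2 * 210 + 38
210 = 5 * 38 + 20
38 = 1 * 20 + 18
20 = 1 * 18 + 2
18 = 9 * 2 + 0
GCD = 2


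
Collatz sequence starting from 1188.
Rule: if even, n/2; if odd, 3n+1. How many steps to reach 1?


1188 → 594 → 297 → 892 → 446 → 223 → 670 → 335 → 1006 → 503 → 1510 → 755 → 2266 → 1133 → 3400 → 1700 → 850 → 425 → 1276 → 638 → 319 → 958 → 479 → 1438 → 719 → 2158 → 1079 → 3238 → 1619 → 4858 → 2429 → 7288 → 3644 → 1822 → 911 → 2734 → 1367 → 4102 → 2051 → 6154 → 3077 → 9232 → 4616 → 2308 → 1154 → 577 → 1732 → 866 → 433 → 1300 → 650 → 325 → 976 → 488 → 244 → 122 → 61 → 184 → 92 → 46 → 23 → 70 → 35 → 106 → 53 → 160 → 80 → 40 → 20 → 10 → 5 → 16 → 8 → 4 → 2 → 1
Total steps = 75

75 steps


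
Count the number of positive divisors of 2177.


2177 = 7^1 × 311^1
d(2177) = (1+1) × (1+1) = 4

4 divisors


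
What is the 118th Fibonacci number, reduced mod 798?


F(k) mod 798 for k=1..118:
1, 1, 2, 3, 5, 8, 13, 21, 34, 55, 89, 144, 233, 377, 610, 189, 1, 190, 191, 381, 572, 155, 727, 84, 13, 97, 110, 207, 317, 524, 43, 567, 610, 379, 191, 570, 761, 533, 496, 231, 727, 160, 89, 249, 338, 587, 127, 714, 43, 757, 2, 759, 761, 722, 685, 609, 496, 307, 5, 312, 317, 629, 148, 777, 127, 106, 233, 339, 572, 113, 685, 0, 685, 685, 572, 459, 233, 692, 127, 21, 148, 169, 317, 486, 5, 491, 496, 189, 685, 76, 761, 39, 2, 41, 43, 84, 127, 211, 338, 549, 89, 638, 727, 567, 496, 265, 761, 228, 191, 419, 610, 231, 43, 274, 317, 591, 110, 701
F(118) mod 798 = 701


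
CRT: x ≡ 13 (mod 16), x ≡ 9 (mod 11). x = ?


M = 16*11 = 176
M1 = M/16 = 11, M2 = M/11 = 16
M1^(-1) mod 16 = 3, M2^(-1) mod 11 = 9
x = 13*11*3 + 9*16*9 = 1725
1725 mod 176 = 141
Check: 141 mod 16 = 13 ✓, 141 mod 11 = 9 ✓

x ≡ 141 (mod 176)


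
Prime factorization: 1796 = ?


1796 / 2 = 898
898 / 2 = 449
449 / 449 = 1
1796 = 2^2 × 449


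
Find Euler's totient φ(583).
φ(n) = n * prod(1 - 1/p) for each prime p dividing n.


583 = 11 × 53
Prime factors: 11, 53
φ(583) = 583 × (1-1/11) × (1-1/53)
= 583 × 10/11 × 52/53 = 520

φ(583) = 520


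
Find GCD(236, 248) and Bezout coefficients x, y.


Tabular extended Euclidean (each row: r = 236*s + 248*t):
r=236, s=1, t=0
r=248, s=0, t=1
q=0: r=236, s=1, t=0   [236*(1) + 248*(0) = 236]
q=1: r=12, s=-1, t=1   [236*(-1) + 248*(1) = 12]
q=19: r=8, s=20, t=-19   [236*(20) + 248*(-19) = 8]
q=1: r=4, s=-21, t=20   [236*(-21) + 248*(20) = 4]
q=2: r=0, s=62, t=-59   [236*(62) + 248*(-59) = 0]
GCD = 4; from the row with r=4: x=-21, y=20
Check: 236*(-21) + 248*(20) = -4956 + 4960 = 4

GCD = 4, x = -21, y = 20


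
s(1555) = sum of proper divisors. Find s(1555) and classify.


Proper divisors: 1, 5, 311
Sum = 1 + 5 + 311 = 317
317 < 1555 → deficient

s(1555) = 317 (deficient)


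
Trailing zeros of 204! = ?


floor(204/5) = 40
floor(204/25) = 8
floor(204/125) = 1
Total = 49

49 trailing zeros


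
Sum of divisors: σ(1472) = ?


Divisors of 1472: 1, 2, 4, 8, 16, 23, 32, 46, 64, 92, 184, 368, 736, 1472
Sum = 1 + 2 + 4 + 8 + 16 + 23 + 32 + 46 + 64 + 92 + 184 + 368 + 736 + 1472 = 3048

σ(1472) = 3048


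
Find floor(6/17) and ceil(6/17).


6/17 = 0.3529
floor = 0
ceil = 1

floor = 0, ceil = 1


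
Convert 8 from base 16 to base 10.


8 (base 16) = 8 (decimal)
8 (decimal) = 8 (base 10)


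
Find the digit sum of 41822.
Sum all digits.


4 + 1 + 8 + 2 + 2 = 17


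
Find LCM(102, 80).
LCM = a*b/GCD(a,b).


GCD(102, 80) = 2
LCM = 102*80/2 = 8160/2 = 4080

LCM = 4080


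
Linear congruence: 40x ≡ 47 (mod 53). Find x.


GCD(40, 53) = 1, unique solution
a^(-1) mod 53 = 4
x = 4 * 47 mod 53 = 29

x ≡ 29 (mod 53)


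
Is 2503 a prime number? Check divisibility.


Check divisors up to sqrt(2503) = 50.0300
No divisors found.
2503 is prime.

Yes, 2503 is prime


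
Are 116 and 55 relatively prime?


Euclidean algorithm:
116 = 2 * 55 + 6
55 = 9 * 6 + 1
6 = 6 * 1 + 0
GCD(116, 55) = 1

Yes, coprime (GCD = 1)


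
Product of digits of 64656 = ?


6 × 4 × 6 × 5 × 6 = 4320


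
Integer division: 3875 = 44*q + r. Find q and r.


3875 = 44 * 88 + 3
Check: 3872 + 3 = 3875

q = 88, r = 3


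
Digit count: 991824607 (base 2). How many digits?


991824607 in base 2 = 111011000111100000101011011111
Number of digits = 30

30 digits (base 2)


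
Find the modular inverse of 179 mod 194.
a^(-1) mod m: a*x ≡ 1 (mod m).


Use the extended Euclidean algorithm on (194, 179); each row r = 194*s + 179*t:
r=194, s=1, t=0
r=179, s=0, t=1
q=1: r=15, s=1, t=-1   [194*(1) + 179*(-1) = 15]
q=11: r=14, s=-11, t=12   [194*(-11) + 179*(12) = 14]
q=1: r=1, s=12, t=-13   [194*(12) + 179*(-13) = 1]
q=14: r=0, s=-179, t=194   [194*(-179) + 179*(194) = 0]
GCD = 1 with t = -13, so 179*(-13) ≡ 1 (mod 194)
Inverse = -13 mod 194 = 181
Check: 179 * 181 = 32399 ≡ 1 (mod 194)

179^(-1) ≡ 181 (mod 194)


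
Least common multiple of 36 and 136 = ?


GCD(36, 136) = 4
LCM = 36*136/4 = 4896/4 = 1224

LCM = 1224


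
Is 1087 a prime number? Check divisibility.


Check divisors up to sqrt(1087) = 32.9697
No divisors found.
1087 is prime.

Yes, 1087 is prime


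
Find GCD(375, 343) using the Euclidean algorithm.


375 = 1 * 343 + 32
343 = 10 * 32 + 23
32 = 1 * 23 + 9
23 = 2 * 9 + 5
9 = 1 * 5 + 4
5 = 1 * 4 + 1
4 = 4 * 1 + 0
GCD = 1


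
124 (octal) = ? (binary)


124 (base 8) = 84 (decimal)
84 (decimal) = 1010100 (base 2)


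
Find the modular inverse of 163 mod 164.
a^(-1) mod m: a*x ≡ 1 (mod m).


Use the extended Euclidean algorithm on (164, 163); each row r = 164*s + 163*t:
r=164, s=1, t=0
r=163, s=0, t=1
q=1: r=1, s=1, t=-1   [164*(1) + 163*(-1) = 1]
q=163: r=0, s=-163, t=164   [164*(-163) + 163*(164) = 0]
GCD = 1 with t = -1, so 163*(-1) ≡ 1 (mod 164)
Inverse = -1 mod 164 = 163
Check: 163 * 163 = 26569 ≡ 1 (mod 164)

163^(-1) ≡ 163 (mod 164)


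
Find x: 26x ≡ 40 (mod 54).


GCD(26, 54) = 2 divides 40
Divide: 13x ≡ 20 (mod 27)
x ≡ 14 (mod 27)


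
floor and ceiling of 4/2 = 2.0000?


4/2 = 2.0000
floor = 2
ceil = 2

floor = 2, ceil = 2


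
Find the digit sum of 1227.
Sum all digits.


1 + 2 + 2 + 7 = 12


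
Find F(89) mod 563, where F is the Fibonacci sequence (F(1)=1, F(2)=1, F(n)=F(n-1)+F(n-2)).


F(k) mod 563 for k=1..89:
1, 1, 2, 3, 5, 8, 13, 21, 34, 55, 89, 144, 233, 377, 47, 424, 471, 332, 240, 9, 249, 258, 507, 202, 146, 348, 494, 279, 210, 489, 136, 62, 198, 260, 458, 155, 50, 205, 255, 460, 152, 49, 201, 250, 451, 138, 26, 164, 190, 354, 544, 335, 316, 88, 404, 492, 333, 262, 32, 294, 326, 57, 383, 440, 260, 137, 397, 534, 368, 339, 144, 483, 64, 547, 48, 32, 80, 112, 192, 304, 496, 237, 170, 407, 14, 421, 435, 293, 165
F(89) mod 563 = 165


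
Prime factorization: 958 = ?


958 / 2 = 479
479 / 479 = 1
958 = 2 × 479


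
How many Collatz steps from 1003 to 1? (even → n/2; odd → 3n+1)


1003 → 3010 → 1505 → 4516 → 2258 → 1129 → 3388 → 1694 → 847 → 2542 → 1271 → 3814 → 1907 → 5722 → 2861 → 8584 → 4292 → 2146 → 1073 → 3220 → 1610 → 805 → 2416 → 1208 → 604 → 302 → 151 → 454 → 227 → 682 → 341 → 1024 → 512 → 256 → 128 → 64 → 32 → 16 → 8 → 4 → 2 → 1
Total steps = 41

41 steps


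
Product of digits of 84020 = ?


8 × 4 × 0 × 2 × 0 = 0


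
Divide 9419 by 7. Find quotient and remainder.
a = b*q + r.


9419 = 7 * 1345 + 4
Check: 9415 + 4 = 9419

q = 1345, r = 4


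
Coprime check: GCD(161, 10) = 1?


Euclidean algorithm:
161 = 16 * 10 + 1
10 = 10 * 1 + 0
GCD(161, 10) = 1

Yes, coprime (GCD = 1)


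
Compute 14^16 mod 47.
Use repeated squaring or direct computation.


14^1 mod 47 = 14
14^2 mod 47 = 8
14^3 mod 47 = 18
14^4 mod 47 = 17
14^5 mod 47 = 3
14^6 mod 47 = 42
14^7 mod 47 = 24
14^8 mod 47 = 7
14^9 mod 47 = 4
14^10 mod 47 = 9
14^11 mod 47 = 32
14^12 mod 47 = 25
14^13 mod 47 = 21
14^14 mod 47 = 12
14^15 mod 47 = 27
14^16 mod 47 = 2


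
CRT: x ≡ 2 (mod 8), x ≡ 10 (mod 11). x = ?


M = 8*11 = 88
M1 = M/8 = 11, M2 = M/11 = 8
M1^(-1) mod 8 = 3, M2^(-1) mod 11 = 7
x = 2*11*3 + 10*8*7 = 626
626 mod 88 = 10
Check: 10 mod 8 = 2 ✓, 10 mod 11 = 10 ✓

x ≡ 10 (mod 88)


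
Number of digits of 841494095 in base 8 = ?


841494095 in base 8 = 6212027117
Number of digits = 10

10 digits (base 8)


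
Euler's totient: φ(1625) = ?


1625 = 5^3 × 13
Prime factors: 5, 13
φ(1625) = 1625 × (1-1/5) × (1-1/13)
= 1625 × 4/5 × 12/13 = 1200

φ(1625) = 1200


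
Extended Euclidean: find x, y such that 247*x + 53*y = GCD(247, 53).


Tabular extended Euclidean (each row: r = 247*s + 53*t):
r=247, s=1, t=0
r=53, s=0, t=1
q=4: r=35, s=1, t=-4   [247*(1) + 53*(-4) = 35]
q=1: r=18, s=-1, t=5   [247*(-1) + 53*(5) = 18]
q=1: r=17, s=2, t=-9   [247*(2) + 53*(-9) = 17]
q=1: r=1, s=-3, t=14   [247*(-3) + 53*(14) = 1]
q=17: r=0, s=53, t=-247   [247*(53) + 53*(-247) = 0]
GCD = 1; from the row with r=1: x=-3, y=14
Check: 247*(-3) + 53*(14) = -741 + 742 = 1

GCD = 1, x = -3, y = 14


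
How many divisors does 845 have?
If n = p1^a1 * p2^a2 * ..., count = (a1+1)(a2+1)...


845 = 5^1 × 13^2
d(845) = (1+1) × (2+1) = 6

6 divisors


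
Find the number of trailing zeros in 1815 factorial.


floor(1815/5) = 363
floor(1815/25) = 72
floor(1815/125) = 14
floor(1815/625) = 2
Total = 451

451 trailing zeros


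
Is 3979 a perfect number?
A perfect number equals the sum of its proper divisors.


Proper divisors of 3979: 1, 23, 173
Sum = 1 + 23 + 173 = 197

No, 3979 is not perfect (197 ≠ 3979)


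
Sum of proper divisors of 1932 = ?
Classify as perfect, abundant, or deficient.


Proper divisors: 1, 2, 3, 4, 6, 7, 12, 14, 21, 23, 28, 42, 46, 69, 84, 92, 138, 161, 276, 322, 483, 644, 966
Sum = 1 + 2 + 3 + 4 + 6 + 7 + 12 + 14 + 21 + 23 + 28 + 42 + 46 + 69 + 84 + 92 + 138 + 161 + 276 + 322 + 483 + 644 + 966 = 3444
3444 > 1932 → abundant

s(1932) = 3444 (abundant)


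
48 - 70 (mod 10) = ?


48 - 70 = -22
-22 mod 10 = 8


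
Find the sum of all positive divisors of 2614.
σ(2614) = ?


Divisors of 2614: 1, 2, 1307, 2614
Sum = 1 + 2 + 1307 + 2614 = 3924

σ(2614) = 3924


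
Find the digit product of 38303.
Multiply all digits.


3 × 8 × 3 × 0 × 3 = 0


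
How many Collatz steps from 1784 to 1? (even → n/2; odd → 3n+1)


1784 → 892 → 446 → 223 → 670 → 335 → 1006 → 503 → 1510 → 755 → 2266 → 1133 → 3400 → 1700 → 850 → 425 → 1276 → 638 → 319 → 958 → 479 → 1438 → 719 → 2158 → 1079 → 3238 → 1619 → 4858 → 2429 → 7288 → 3644 → 1822 → 911 → 2734 → 1367 → 4102 → 2051 → 6154 → 3077 → 9232 → 4616 → 2308 → 1154 → 577 → 1732 → 866 → 433 → 1300 → 650 → 325 → 976 → 488 → 244 → 122 → 61 → 184 → 92 → 46 → 23 → 70 → 35 → 106 → 53 → 160 → 80 → 40 → 20 → 10 → 5 → 16 → 8 → 4 → 2 → 1
Total steps = 73

73 steps


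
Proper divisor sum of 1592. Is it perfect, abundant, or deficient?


Proper divisors: 1, 2, 4, 8, 199, 398, 796
Sum = 1 + 2 + 4 + 8 + 199 + 398 + 796 = 1408
1408 < 1592 → deficient

s(1592) = 1408 (deficient)


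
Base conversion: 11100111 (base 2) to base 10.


11100111 (base 2) = 231 (decimal)
231 (decimal) = 231 (base 10)


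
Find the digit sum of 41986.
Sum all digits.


4 + 1 + 9 + 8 + 6 = 28


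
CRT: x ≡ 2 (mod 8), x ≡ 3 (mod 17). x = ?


M = 8*17 = 136
M1 = M/8 = 17, M2 = M/17 = 8
M1^(-1) mod 8 = 1, M2^(-1) mod 17 = 15
x = 2*17*1 + 3*8*15 = 394
394 mod 136 = 122
Check: 122 mod 8 = 2 ✓, 122 mod 17 = 3 ✓

x ≡ 122 (mod 136)


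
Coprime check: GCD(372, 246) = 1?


Euclidean algorithm:
372 = 1 * 246 + 126
246 = 1 * 126 + 120
126 = 1 * 120 + 6
120 = 20 * 6 + 0
GCD(372, 246) = 6

No, not coprime (GCD = 6)


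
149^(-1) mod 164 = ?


Use the extended Euclidean algorithm on (164, 149); each row r = 164*s + 149*t:
r=164, s=1, t=0
r=149, s=0, t=1
q=1: r=15, s=1, t=-1   [164*(1) + 149*(-1) = 15]
q=9: r=14, s=-9, t=10   [164*(-9) + 149*(10) = 14]
q=1: r=1, s=10, t=-11   [164*(10) + 149*(-11) = 1]
q=14: r=0, s=-149, t=164   [164*(-149) + 149*(164) = 0]
GCD = 1 with t = -11, so 149*(-11) ≡ 1 (mod 164)
Inverse = -11 mod 164 = 153
Check: 149 * 153 = 22797 ≡ 1 (mod 164)

149^(-1) ≡ 153 (mod 164)


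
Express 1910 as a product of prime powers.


1910 / 2 = 955
955 / 5 = 191
191 / 191 = 1
1910 = 2 × 5 × 191


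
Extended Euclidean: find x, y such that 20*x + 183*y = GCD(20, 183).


Tabular extended Euclidean (each row: r = 20*s + 183*t):
r=20, s=1, t=0
r=183, s=0, t=1
q=0: r=20, s=1, t=0   [20*(1) + 183*(0) = 20]
q=9: r=3, s=-9, t=1   [20*(-9) + 183*(1) = 3]
q=6: r=2, s=55, t=-6   [20*(55) + 183*(-6) = 2]
q=1: r=1, s=-64, t=7   [20*(-64) + 183*(7) = 1]
q=2: r=0, s=183, t=-20   [20*(183) + 183*(-20) = 0]
GCD = 1; from the row with r=1: x=-64, y=7
Check: 20*(-64) + 183*(7) = -1280 + 1281 = 1

GCD = 1, x = -64, y = 7


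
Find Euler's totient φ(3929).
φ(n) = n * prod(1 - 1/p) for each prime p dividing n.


3929 = 3929
Prime factors: 3929
φ(3929) = 3929 × (1-1/3929)
= 3929 × 3928/3929 = 3928

φ(3929) = 3928


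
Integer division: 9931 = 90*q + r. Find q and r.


9931 = 90 * 110 + 31
Check: 9900 + 31 = 9931

q = 110, r = 31


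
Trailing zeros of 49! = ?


floor(49/5) = 9
floor(49/25) = 1
Total = 10

10 trailing zeros


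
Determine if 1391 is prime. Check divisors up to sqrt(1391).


1391 / 13 = 107 (exact division)
1391 is NOT prime.

No, 1391 is not prime


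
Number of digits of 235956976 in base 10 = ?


235956976 has 9 digits in base 10
floor(log10(235956976)) + 1 = floor(8.3728) + 1 = 9

9 digits (base 10)


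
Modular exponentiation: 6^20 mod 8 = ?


6^1 mod 8 = 6
6^2 mod 8 = 4
6^3 mod 8 = 0
6^4 mod 8 = 0
6^5 mod 8 = 0
6^6 mod 8 = 0
6^7 mod 8 = 0
6^8 mod 8 = 0
6^9 mod 8 = 0
6^10 mod 8 = 0
6^11 mod 8 = 0
6^12 mod 8 = 0
6^13 mod 8 = 0
6^14 mod 8 = 0
6^15 mod 8 = 0
6^16 mod 8 = 0
6^17 mod 8 = 0
6^18 mod 8 = 0
6^19 mod 8 = 0
6^20 mod 8 = 0


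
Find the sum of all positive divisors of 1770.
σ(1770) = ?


Divisors of 1770: 1, 2, 3, 5, 6, 10, 15, 30, 59, 118, 177, 295, 354, 590, 885, 1770
Sum = 1 + 2 + 3 + 5 + 6 + 10 + 15 + 30 + 59 + 118 + 177 + 295 + 354 + 590 + 885 + 1770 = 4320

σ(1770) = 4320


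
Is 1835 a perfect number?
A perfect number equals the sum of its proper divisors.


Proper divisors of 1835: 1, 5, 367
Sum = 1 + 5 + 367 = 373

No, 1835 is not perfect (373 ≠ 1835)


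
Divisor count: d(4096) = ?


4096 = 2^12
d(4096) = (12+1) = 13

13 divisors


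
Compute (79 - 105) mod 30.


79 - 105 = -26
-26 mod 30 = 4


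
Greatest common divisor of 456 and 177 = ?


456 = 2 * 177 + 102
177 = 1 * 102 + 75
102 = 1 * 75 + 27
75 = 2 * 27 + 21
27 = 1 * 21 + 6
21 = 3 * 6 + 3
6 = 2 * 3 + 0
GCD = 3


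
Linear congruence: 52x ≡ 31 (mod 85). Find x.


GCD(52, 85) = 1, unique solution
a^(-1) mod 85 = 18
x = 18 * 31 mod 85 = 48

x ≡ 48 (mod 85)


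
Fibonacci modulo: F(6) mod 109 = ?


F(k) mod 109 for k=1..6:
1, 1, 2, 3, 5, 8
F(6) mod 109 = 8


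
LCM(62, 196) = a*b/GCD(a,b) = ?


GCD(62, 196) = 2
LCM = 62*196/2 = 12152/2 = 6076

LCM = 6076


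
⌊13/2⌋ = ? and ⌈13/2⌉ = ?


13/2 = 6.5000
floor = 6
ceil = 7

floor = 6, ceil = 7


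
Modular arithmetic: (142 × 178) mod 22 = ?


142 × 178 = 25276
25276 mod 22 = 20


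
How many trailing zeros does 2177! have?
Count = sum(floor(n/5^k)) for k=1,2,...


floor(2177/5) = 435
floor(2177/25) = 87
floor(2177/125) = 17
floor(2177/625) = 3
Total = 542

542 trailing zeros


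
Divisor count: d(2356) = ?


2356 = 2^2 × 19^1 × 31^1
d(2356) = (2+1) × (1+1) × (1+1) = 12

12 divisors


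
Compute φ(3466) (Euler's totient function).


3466 = 2 × 1733
Prime factors: 2, 1733
φ(3466) = 3466 × (1-1/2) × (1-1/1733)
= 3466 × 1/2 × 1732/1733 = 1732

φ(3466) = 1732


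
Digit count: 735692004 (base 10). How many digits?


735692004 has 9 digits in base 10
floor(log10(735692004)) + 1 = floor(8.8667) + 1 = 9

9 digits (base 10)


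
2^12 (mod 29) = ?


2^1 mod 29 = 2
2^2 mod 29 = 4
2^3 mod 29 = 8
2^4 mod 29 = 16
2^5 mod 29 = 3
2^6 mod 29 = 6
2^7 mod 29 = 12
2^8 mod 29 = 24
2^9 mod 29 = 19
2^10 mod 29 = 9
2^11 mod 29 = 18
2^12 mod 29 = 7


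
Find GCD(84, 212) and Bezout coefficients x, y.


Tabular extended Euclidean (each row: r = 84*s + 212*t):
r=84, s=1, t=0
r=212, s=0, t=1
q=0: r=84, s=1, t=0   [84*(1) + 212*(0) = 84]
q=2: r=44, s=-2, t=1   [84*(-2) + 212*(1) = 44]
q=1: r=40, s=3, t=-1   [84*(3) + 212*(-1) = 40]
q=1: r=4, s=-5, t=2   [84*(-5) + 212*(2) = 4]
q=10: r=0, s=53, t=-21   [84*(53) + 212*(-21) = 0]
GCD = 4; from the row with r=4: x=-5, y=2
Check: 84*(-5) + 212*(2) = -420 + 424 = 4

GCD = 4, x = -5, y = 2


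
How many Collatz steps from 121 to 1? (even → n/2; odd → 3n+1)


121 → 364 → 182 → 91 → 274 → 137 → 412 → 206 → 103 → 310 → 155 → 466 → 233 → 700 → 350 → 175 → 526 → 263 → 790 → 395 → 1186 → 593 → 1780 → 890 → 445 → 1336 → 668 → 334 → 167 → 502 → 251 → 754 → 377 → 1132 → 566 → 283 → 850 → 425 → 1276 → 638 → 319 → 958 → 479 → 1438 → 719 → 2158 → 1079 → 3238 → 1619 → 4858 → 2429 → 7288 → 3644 → 1822 → 911 → 2734 → 1367 → 4102 → 2051 → 6154 → 3077 → 9232 → 4616 → 2308 → 1154 → 577 → 1732 → 866 → 433 → 1300 → 650 → 325 → 976 → 488 → 244 → 122 → 61 → 184 → 92 → 46 → 23 → 70 → 35 → 106 → 53 → 160 → 80 → 40 → 20 → 10 → 5 → 16 → 8 → 4 → 2 → 1
Total steps = 95

95 steps


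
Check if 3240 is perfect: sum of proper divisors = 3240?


Proper divisors of 3240: 1, 2, 3, 4, 5, 6, 8, 9, 10, 12, 15, 18, 20, 24, 27, 30, 36, 40, 45, 54, 60, 72, 81, 90, 108, 120, 135, 162, 180, 216, 270, 324, 360, 405, 540, 648, 810, 1080, 1620
Sum = 1 + 2 + 3 + 4 + 5 + 6 + 8 + 9 + 10 + 12 + 15 + 18 + 20 + 24 + 27 + 30 + 36 + 40 + 45 + 54 + 60 + 72 + 81 + 90 + 108 + 120 + 135 + 162 + 180 + 216 + 270 + 324 + 360 + 405 + 540 + 648 + 810 + 1080 + 1620 = 7650

No, 3240 is not perfect (7650 ≠ 3240)
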